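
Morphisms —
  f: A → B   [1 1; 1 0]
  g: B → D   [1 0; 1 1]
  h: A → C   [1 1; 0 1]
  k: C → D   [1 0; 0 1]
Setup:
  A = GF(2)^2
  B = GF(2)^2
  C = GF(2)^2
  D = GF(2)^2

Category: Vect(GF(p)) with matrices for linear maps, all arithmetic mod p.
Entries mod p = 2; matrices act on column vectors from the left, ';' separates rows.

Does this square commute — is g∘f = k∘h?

Along f;g (path 1):
  e0=(1,0) f→(1,1) g→(1,0)
  e1=(0,1) f→(1,0) g→(1,1)
  composite₁ = [1 1; 0 1]
Along h;k (path 2):
  e0=(1,0) h→(1,0) k→(1,0)
  e1=(0,1) h→(1,1) k→(1,1)
  composite₂ = [1 1; 0 1]
Equal? same morphism ✓

Answer: COMMUTES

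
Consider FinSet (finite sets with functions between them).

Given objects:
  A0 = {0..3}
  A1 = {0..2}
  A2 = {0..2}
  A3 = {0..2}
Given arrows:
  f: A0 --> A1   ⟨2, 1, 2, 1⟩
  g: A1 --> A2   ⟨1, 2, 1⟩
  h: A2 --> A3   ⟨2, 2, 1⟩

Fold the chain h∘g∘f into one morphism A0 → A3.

  0 f-->2 g-->1 h-->2
  1 f-->1 g-->2 h-->1
  2 f-->2 g-->1 h-->2
  3 f-->1 g-->2 h-->1
composite: ⟨2, 1, 2, 1⟩

Answer: ⟨2, 1, 2, 1⟩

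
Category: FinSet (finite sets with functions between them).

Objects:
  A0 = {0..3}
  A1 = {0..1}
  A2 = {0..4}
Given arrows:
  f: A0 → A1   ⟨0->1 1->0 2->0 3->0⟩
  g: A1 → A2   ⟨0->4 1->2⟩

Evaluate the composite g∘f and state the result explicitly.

  0 f→1 g→2
  1 f→0 g→4
  2 f→0 g→4
  3 f→0 g→4
⟦path⟧: ⟨0->2 1->4 2->4 3->4⟩

Answer: ⟨0->2 1->4 2->4 3->4⟩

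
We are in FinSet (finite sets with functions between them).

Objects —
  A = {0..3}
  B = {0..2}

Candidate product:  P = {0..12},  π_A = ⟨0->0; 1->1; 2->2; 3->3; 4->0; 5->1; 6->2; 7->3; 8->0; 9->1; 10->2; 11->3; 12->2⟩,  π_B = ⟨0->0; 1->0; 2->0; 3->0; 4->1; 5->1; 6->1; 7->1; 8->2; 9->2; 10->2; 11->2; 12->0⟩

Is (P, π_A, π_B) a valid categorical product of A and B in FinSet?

|A|·|B| = 4·3 = 12;  |P| = 13
  → cardinalities differ; no bijection possible.

Answer: NOT A VALID PRODUCT — |P|=13 ≠ |A|·|B|=12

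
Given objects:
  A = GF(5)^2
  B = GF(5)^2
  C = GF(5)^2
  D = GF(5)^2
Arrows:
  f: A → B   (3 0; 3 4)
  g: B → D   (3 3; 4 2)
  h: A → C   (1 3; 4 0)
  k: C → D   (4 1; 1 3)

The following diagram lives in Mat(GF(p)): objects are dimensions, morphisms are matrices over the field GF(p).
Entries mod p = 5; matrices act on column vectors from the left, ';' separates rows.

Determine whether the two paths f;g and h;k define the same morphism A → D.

Answer: COMMUTES

Trace:
Path 1 = f;g:
  e0=(1,0) f→(3,3) g→(3,3)
  e1=(0,1) f→(0,4) g→(2,3)
  ⟦path⟧₁ = (3 2; 3 3)
Path 2 = h;k:
  e0=(1,0) h→(1,4) k→(3,3)
  e1=(0,1) h→(3,0) k→(2,3)
  ⟦path⟧₂ = (3 2; 3 3)
Equal? YES — commutes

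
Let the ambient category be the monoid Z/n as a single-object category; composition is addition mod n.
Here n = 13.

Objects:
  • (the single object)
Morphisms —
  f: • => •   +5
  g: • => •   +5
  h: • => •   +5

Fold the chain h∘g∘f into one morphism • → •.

Answer: +2

Trace:
  0 +5≡5 +5≡10 +5≡2  (mod 13)
result: +2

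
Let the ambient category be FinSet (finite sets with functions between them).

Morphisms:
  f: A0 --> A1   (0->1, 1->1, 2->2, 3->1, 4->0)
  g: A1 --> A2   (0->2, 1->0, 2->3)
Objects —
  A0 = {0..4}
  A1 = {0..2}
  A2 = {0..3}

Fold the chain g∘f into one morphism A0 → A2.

  0 f-->1 g-->0
  1 f-->1 g-->0
  2 f-->2 g-->3
  3 f-->1 g-->0
  4 f-->0 g-->2
composite: (0->0, 1->0, 2->3, 3->0, 4->2)

Answer: (0->0, 1->0, 2->3, 3->0, 4->2)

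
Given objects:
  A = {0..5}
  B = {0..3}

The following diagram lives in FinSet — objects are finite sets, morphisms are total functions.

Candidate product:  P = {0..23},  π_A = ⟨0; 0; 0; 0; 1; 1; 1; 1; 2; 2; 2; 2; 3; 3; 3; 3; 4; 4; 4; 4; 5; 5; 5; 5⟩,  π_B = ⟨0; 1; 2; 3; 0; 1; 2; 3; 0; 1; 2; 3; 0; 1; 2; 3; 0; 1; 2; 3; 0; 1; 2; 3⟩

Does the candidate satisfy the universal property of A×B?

Answer: VALID PRODUCT

Derivation:
|A|·|B| = 6·4 = 24;  |P| = 24
Check the pairing map k ↦ (π_A(k), π_B(k)):
  0 ↦ (0,0)
  1 ↦ (0,1)
  2 ↦ (0,2)
  3 ↦ (0,3)
  4 ↦ (1,0)
  5 ↦ (1,1)
  6 ↦ (1,2)
  7 ↦ (1,3)
  8 ↦ (2,0)
  9 ↦ (2,1)
  10 ↦ (2,2)
  11 ↦ (2,3)
  12 ↦ (3,0)
  13 ↦ (3,1)
  14 ↦ (3,2)
  15 ↦ (3,3)
  16 ↦ (4,0)
  17 ↦ (4,1)
  18 ↦ (4,2)
  19 ↦ (4,3)
  20 ↦ (5,0)
  21 ↦ (5,1)
  22 ↦ (5,2)
  23 ↦ (5,3)
distinct pairs in image: 24 / 24 needed
  → bijection onto A×B; projections well-typed.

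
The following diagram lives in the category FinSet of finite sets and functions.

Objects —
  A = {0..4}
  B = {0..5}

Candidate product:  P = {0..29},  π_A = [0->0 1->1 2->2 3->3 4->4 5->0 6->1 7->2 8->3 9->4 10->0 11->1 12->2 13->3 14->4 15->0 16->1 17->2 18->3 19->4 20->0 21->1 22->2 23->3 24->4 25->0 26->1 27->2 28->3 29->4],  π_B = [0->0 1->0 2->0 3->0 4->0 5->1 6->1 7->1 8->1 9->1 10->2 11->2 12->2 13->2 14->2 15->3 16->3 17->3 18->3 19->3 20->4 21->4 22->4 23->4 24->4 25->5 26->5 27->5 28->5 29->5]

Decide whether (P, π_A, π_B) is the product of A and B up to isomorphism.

|A|·|B| = 5·6 = 30;  |P| = 30
Check the pairing map k ↦ (π_A(k), π_B(k)):
  0 -> (0,0)
  1 -> (1,0)
  2 -> (2,0)
  3 -> (3,0)
  4 -> (4,0)
  5 -> (0,1)
  6 -> (1,1)
  7 -> (2,1)
  8 -> (3,1)
  9 -> (4,1)
  10 -> (0,2)
  11 -> (1,2)
  12 -> (2,2)
  13 -> (3,2)
  14 -> (4,2)
  15 -> (0,3)
  16 -> (1,3)
  17 -> (2,3)
  18 -> (3,3)
  19 -> (4,3)
  20 -> (0,4)
  21 -> (1,4)
  22 -> (2,4)
  23 -> (3,4)
  24 -> (4,4)
  25 -> (0,5)
  26 -> (1,5)
  27 -> (2,5)
  28 -> (3,5)
  29 -> (4,5)
distinct pairs in image: 30 / 30 needed
  → bijection onto A×B; projections well-typed.

Answer: VALID PRODUCT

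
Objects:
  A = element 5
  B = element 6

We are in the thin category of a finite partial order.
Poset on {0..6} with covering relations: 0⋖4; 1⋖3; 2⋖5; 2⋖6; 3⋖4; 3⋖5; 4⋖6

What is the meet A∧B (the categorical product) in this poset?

Answer: NO MEET EXISTS

Trace:
Lower bounds of A=5 and B=6: {1,2,3}
  maximal lower bounds 2 and 3 are incomparable: neither 2<=3 nor 3<=2
→ no greatest lower bound exists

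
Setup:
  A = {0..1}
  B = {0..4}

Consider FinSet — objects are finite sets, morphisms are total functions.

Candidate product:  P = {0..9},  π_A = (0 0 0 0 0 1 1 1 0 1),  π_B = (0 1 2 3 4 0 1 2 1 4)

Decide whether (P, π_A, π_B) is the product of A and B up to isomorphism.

Answer: NOT A VALID PRODUCT — duplicate pair at indices 1,8

Trace:
|A|·|B| = 2·5 = 10;  |P| = 10
Check the pairing map k ↦ (π_A(k), π_B(k)):
  0 : (0,0)
  1 : (0,1)
  2 : (0,2)
  3 : (0,3)
  4 : (0,4)
  5 : (1,0)
  6 : (1,1)
  7 : (1,2)
  8 : (0,1)  ✗ repeats pair of k=1
  9 : (1,4)
distinct pairs in image: 9 / 10 needed
  → (0,1) hit at k=1 and k=8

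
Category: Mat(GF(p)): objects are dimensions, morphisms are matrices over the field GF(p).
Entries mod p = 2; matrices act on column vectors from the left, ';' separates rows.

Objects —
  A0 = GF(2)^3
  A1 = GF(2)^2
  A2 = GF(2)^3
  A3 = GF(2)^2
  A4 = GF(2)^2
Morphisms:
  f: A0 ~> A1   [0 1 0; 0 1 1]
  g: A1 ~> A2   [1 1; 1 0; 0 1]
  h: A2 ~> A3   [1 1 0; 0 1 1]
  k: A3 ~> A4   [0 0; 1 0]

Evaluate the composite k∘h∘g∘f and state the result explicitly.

  e0=⟨1,0,0⟩ f~>⟨0,0⟩ g~>⟨0,0,0⟩ h~>⟨0,0⟩ k~>⟨0,0⟩
  e1=⟨0,1,0⟩ f~>⟨1,1⟩ g~>⟨0,1,1⟩ h~>⟨1,0⟩ k~>⟨0,1⟩
  e2=⟨0,0,1⟩ f~>⟨0,1⟩ g~>⟨1,0,1⟩ h~>⟨1,1⟩ k~>⟨0,1⟩
⟦path⟧: [0 0 0; 0 1 1]

Answer: [0 0 0; 0 1 1]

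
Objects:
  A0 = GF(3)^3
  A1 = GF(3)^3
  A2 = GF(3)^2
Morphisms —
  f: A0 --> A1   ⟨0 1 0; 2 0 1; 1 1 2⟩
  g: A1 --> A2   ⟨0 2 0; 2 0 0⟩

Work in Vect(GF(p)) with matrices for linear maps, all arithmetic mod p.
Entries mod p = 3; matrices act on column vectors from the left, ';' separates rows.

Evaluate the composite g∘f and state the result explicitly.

  e0=(1,0,0) f-->(0,2,1) g-->(1,0)
  e1=(0,1,0) f-->(1,0,1) g-->(0,2)
  e2=(0,0,1) f-->(0,1,2) g-->(2,0)
composite: ⟨1 0 2; 0 2 0⟩

Answer: ⟨1 0 2; 0 2 0⟩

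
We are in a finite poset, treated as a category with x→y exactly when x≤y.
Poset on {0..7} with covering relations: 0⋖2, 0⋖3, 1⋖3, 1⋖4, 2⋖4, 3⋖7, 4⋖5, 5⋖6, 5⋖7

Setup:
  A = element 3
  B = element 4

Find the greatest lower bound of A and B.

Lower bounds of A=3 and B=4: {0,1}
  maximal lower bounds 0 and 1 are incomparable: neither 0≤1 nor 1≤0
→ no greatest lower bound exists

Answer: NO MEET EXISTS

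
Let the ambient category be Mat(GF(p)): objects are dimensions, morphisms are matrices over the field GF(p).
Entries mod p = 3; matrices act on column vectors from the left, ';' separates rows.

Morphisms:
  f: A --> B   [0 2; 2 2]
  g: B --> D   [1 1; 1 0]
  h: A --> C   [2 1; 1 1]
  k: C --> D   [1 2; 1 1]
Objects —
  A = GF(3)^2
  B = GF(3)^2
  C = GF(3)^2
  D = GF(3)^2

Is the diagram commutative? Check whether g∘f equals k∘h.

Answer: DOES NOT COMMUTE

Trace:
Path 1 = f;g:
  e0=⟨1,0⟩ f-->⟨0,2⟩ g-->⟨2,0⟩
  e1=⟨0,1⟩ f-->⟨2,2⟩ g-->⟨1,2⟩
  result₁ = [2 1; 0 2]
Path 2 = h;k:
  e0=⟨1,0⟩ h-->⟨2,1⟩ k-->⟨1,0⟩
  e1=⟨0,1⟩ h-->⟨1,1⟩ k-->⟨0,2⟩
  result₂ = [1 0; 0 2]
Equal? distinct morphisms ✗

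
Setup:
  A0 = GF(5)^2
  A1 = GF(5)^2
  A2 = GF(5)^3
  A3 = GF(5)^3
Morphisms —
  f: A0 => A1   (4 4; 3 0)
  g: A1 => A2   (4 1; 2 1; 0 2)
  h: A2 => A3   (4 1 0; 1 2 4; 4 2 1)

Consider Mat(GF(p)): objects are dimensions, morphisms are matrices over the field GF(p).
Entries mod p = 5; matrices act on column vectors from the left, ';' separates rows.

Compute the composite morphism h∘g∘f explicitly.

  e0=⟨1,0⟩ f=>⟨4,3⟩ g=>⟨4,1,1⟩ h=>⟨2,0,4⟩
  e1=⟨0,1⟩ f=>⟨4,0⟩ g=>⟨1,3,0⟩ h=>⟨2,2,0⟩
composite: (2 2; 0 2; 4 0)

Answer: (2 2; 0 2; 4 0)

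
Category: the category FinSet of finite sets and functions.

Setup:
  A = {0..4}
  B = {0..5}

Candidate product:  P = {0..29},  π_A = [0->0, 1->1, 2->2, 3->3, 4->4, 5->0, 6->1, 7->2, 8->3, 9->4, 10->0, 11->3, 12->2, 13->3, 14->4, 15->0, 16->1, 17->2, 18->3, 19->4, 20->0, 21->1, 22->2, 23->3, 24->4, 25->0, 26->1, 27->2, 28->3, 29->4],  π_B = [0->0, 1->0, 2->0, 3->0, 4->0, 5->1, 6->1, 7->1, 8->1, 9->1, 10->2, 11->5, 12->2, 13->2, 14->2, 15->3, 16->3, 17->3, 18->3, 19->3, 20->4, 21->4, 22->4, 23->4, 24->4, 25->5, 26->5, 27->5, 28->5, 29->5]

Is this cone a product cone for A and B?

Answer: NOT A VALID PRODUCT — duplicate pair at indices 28,11

Trace:
|A|·|B| = 5·6 = 30;  |P| = 30
Check the pairing map k ↦ (π_A(k), π_B(k)):
  0 -> (0,0)
  1 -> (1,0)
  2 -> (2,0)
  3 -> (3,0)
  4 -> (4,0)
  5 -> (0,1)
  6 -> (1,1)
  7 -> (2,1)
  8 -> (3,1)
  9 -> (4,1)
  10 -> (0,2)
  11 -> (3,5)
  12 -> (2,2)
  13 -> (3,2)
  14 -> (4,2)
  15 -> (0,3)
  16 -> (1,3)
  17 -> (2,3)
  18 -> (3,3)
  19 -> (4,3)
  20 -> (0,4)
  21 -> (1,4)
  22 -> (2,4)
  23 -> (3,4)
  24 -> (4,4)
  25 -> (0,5)
  26 -> (1,5)
  27 -> (2,5)
  28 -> (3,5)  ✗ repeats pair of k=11
  29 -> (4,5)
distinct pairs in image: 29 / 30 needed
  → (3,5) hit at k=11 and k=28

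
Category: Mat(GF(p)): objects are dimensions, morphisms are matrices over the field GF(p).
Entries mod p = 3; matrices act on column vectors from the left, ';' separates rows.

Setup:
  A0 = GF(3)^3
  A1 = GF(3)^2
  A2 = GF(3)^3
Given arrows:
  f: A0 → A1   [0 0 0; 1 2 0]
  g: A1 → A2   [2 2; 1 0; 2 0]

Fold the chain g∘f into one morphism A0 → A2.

  e0=(1,0,0) f→(0,1) g→(2,0,0)
  e1=(0,1,0) f→(0,2) g→(1,0,0)
  e2=(0,0,1) f→(0,0) g→(0,0,0)
composite: [2 1 0; 0 0 0; 0 0 0]

Answer: [2 1 0; 0 0 0; 0 0 0]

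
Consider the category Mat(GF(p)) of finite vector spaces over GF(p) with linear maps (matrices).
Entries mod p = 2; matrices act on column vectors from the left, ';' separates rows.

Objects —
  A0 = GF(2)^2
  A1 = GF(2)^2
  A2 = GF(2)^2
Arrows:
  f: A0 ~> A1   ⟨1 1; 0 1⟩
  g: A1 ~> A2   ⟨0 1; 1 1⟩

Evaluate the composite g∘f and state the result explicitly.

  e0=(1,0) f~>(1,0) g~>(0,1)
  e1=(0,1) f~>(1,1) g~>(1,0)
⟦path⟧: ⟨0 1; 1 0⟩

Answer: ⟨0 1; 1 0⟩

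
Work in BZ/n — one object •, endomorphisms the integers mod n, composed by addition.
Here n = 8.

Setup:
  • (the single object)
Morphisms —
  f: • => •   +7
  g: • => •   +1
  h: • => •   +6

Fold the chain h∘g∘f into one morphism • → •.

  0 +7≡7 +1≡0 +6≡6  (mod 8)
composite: +6

Answer: +6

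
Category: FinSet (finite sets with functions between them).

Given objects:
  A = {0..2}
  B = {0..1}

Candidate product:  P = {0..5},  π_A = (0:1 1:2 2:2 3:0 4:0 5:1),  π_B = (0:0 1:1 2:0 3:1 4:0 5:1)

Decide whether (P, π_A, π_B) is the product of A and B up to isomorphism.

Answer: VALID PRODUCT

Trace:
|A|·|B| = 3·2 = 6;  |P| = 6
Check the pairing map k ↦ (π_A(k), π_B(k)):
  0 : (1,0)
  1 : (2,1)
  2 : (2,0)
  3 : (0,1)
  4 : (0,0)
  5 : (1,1)
distinct pairs in image: 6 / 6 needed
  → bijection onto A×B; projections well-typed.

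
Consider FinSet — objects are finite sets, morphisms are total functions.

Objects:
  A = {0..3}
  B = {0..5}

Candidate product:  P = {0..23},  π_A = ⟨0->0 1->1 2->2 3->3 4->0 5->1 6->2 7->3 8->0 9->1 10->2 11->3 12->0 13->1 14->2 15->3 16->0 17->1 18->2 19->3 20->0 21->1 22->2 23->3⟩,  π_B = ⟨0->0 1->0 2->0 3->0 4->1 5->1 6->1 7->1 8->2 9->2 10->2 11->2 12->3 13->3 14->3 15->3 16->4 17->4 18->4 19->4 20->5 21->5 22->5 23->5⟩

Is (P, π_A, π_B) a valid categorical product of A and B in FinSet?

Answer: VALID PRODUCT

Work:
|A|·|B| = 4·6 = 24;  |P| = 24
Check the pairing map k ↦ (π_A(k), π_B(k)):
  0 -> (0,0)
  1 -> (1,0)
  2 -> (2,0)
  3 -> (3,0)
  4 -> (0,1)
  5 -> (1,1)
  6 -> (2,1)
  7 -> (3,1)
  8 -> (0,2)
  9 -> (1,2)
  10 -> (2,2)
  11 -> (3,2)
  12 -> (0,3)
  13 -> (1,3)
  14 -> (2,3)
  15 -> (3,3)
  16 -> (0,4)
  17 -> (1,4)
  18 -> (2,4)
  19 -> (3,4)
  20 -> (0,5)
  21 -> (1,5)
  22 -> (2,5)
  23 -> (3,5)
distinct pairs in image: 24 / 24 needed
  → bijection onto A×B; projections well-typed.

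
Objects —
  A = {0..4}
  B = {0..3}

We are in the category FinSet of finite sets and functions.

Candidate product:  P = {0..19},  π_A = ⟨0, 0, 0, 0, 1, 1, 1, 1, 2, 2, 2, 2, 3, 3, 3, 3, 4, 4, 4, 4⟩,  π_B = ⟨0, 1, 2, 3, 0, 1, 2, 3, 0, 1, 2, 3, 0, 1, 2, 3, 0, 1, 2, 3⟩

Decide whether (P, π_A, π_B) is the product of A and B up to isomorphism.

Answer: VALID PRODUCT

Trace:
|A|·|B| = 5·4 = 20;  |P| = 20
Check the pairing map k ↦ (π_A(k), π_B(k)):
  0 -> (0,0)
  1 -> (0,1)
  2 -> (0,2)
  3 -> (0,3)
  4 -> (1,0)
  5 -> (1,1)
  6 -> (1,2)
  7 -> (1,3)
  8 -> (2,0)
  9 -> (2,1)
  10 -> (2,2)
  11 -> (2,3)
  12 -> (3,0)
  13 -> (3,1)
  14 -> (3,2)
  15 -> (3,3)
  16 -> (4,0)
  17 -> (4,1)
  18 -> (4,2)
  19 -> (4,3)
distinct pairs in image: 20 / 20 needed
  → bijection onto A×B; projections well-typed.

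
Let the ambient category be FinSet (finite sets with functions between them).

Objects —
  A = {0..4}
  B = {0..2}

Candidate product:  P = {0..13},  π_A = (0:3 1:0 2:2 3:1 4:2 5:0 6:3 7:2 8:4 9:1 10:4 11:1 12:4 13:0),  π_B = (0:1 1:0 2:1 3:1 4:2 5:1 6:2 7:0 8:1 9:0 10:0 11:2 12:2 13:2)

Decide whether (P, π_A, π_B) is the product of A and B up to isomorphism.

|A|·|B| = 5·3 = 15;  |P| = 14
  → cardinalities differ; no bijection possible.

Answer: NOT A VALID PRODUCT — |P|=14 ≠ |A|·|B|=15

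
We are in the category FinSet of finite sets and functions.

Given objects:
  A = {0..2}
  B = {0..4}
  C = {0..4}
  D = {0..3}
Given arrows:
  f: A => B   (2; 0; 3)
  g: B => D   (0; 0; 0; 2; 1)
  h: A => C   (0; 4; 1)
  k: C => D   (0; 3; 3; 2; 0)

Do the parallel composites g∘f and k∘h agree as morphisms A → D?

Along f;g (path 1):
  0 f=>2 g=>0
  1 f=>0 g=>0
  2 f=>3 g=>2
  result₁ = (0; 0; 2)
Along h;k (path 2):
  0 h=>0 k=>0
  1 h=>4 k=>0
  2 h=>1 k=>3
  result₂ = (0; 0; 3)
Equal? distinct morphisms ✗

Answer: DOES NOT COMMUTE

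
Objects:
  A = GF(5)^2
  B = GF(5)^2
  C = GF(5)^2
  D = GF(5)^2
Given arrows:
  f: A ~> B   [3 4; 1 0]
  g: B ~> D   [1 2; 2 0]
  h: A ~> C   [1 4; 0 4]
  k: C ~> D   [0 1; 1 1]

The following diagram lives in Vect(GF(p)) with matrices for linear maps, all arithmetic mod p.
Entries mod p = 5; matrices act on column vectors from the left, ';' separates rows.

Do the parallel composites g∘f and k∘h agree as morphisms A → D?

Path 1 = f;g:
  e0=[1,0] f~>[3,1] g~>[0,1]
  e1=[0,1] f~>[4,0] g~>[4,3]
  result₁ = [0 4; 1 3]
Path 2 = h;k:
  e0=[1,0] h~>[1,0] k~>[0,1]
  e1=[0,1] h~>[4,4] k~>[4,3]
  result₂ = [0 4; 1 3]
Equal? equal; square commutes

Answer: COMMUTES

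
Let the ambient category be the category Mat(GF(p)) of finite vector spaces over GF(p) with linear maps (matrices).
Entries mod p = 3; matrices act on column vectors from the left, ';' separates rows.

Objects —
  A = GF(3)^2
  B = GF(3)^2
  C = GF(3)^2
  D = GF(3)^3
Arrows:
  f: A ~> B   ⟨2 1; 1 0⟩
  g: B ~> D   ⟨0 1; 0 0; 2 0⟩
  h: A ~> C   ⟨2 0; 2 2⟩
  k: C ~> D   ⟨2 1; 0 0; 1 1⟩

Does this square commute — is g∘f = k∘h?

Path 1 = f;g:
  e0=[1,0] f~>[2,1] g~>[1,0,1]
  e1=[0,1] f~>[1,0] g~>[0,0,2]
  ⟦path⟧₁ = ⟨1 0; 0 0; 1 2⟩
Path 2 = h;k:
  e0=[1,0] h~>[2,2] k~>[0,0,1]
  e1=[0,1] h~>[0,2] k~>[2,0,2]
  ⟦path⟧₂ = ⟨0 2; 0 0; 1 2⟩
Equal? NO — does not commute

Answer: DOES NOT COMMUTE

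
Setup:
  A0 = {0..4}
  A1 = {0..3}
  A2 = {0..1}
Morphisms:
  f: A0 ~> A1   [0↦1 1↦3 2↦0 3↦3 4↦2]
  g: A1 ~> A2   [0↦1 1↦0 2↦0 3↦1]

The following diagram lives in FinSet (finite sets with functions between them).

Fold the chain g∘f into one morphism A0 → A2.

Answer: [0↦0 1↦1 2↦1 3↦1 4↦0]

Trace:
  0 f~>1 g~>0
  1 f~>3 g~>1
  2 f~>0 g~>1
  3 f~>3 g~>1
  4 f~>2 g~>0
composite: [0↦0 1↦1 2↦1 3↦1 4↦0]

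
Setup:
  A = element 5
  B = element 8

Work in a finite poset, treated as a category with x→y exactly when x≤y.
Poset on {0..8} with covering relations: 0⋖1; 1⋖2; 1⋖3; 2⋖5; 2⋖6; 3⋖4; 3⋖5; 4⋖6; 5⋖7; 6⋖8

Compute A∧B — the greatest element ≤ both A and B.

Common predecessors of 5,8: {0,1,2,3}
  maximal lower bounds 2 and 3 are incomparable: neither 2<=3 nor 3<=2
→ no greatest lower bound exists

Answer: NO MEET EXISTS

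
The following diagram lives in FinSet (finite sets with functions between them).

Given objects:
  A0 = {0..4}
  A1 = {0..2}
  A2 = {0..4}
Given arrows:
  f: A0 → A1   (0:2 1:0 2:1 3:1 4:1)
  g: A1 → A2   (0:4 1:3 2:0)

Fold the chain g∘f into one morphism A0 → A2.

  0 f→2 g→0
  1 f→0 g→4
  2 f→1 g→3
  3 f→1 g→3
  4 f→1 g→3
composite: (0:0 1:4 2:3 3:3 4:3)

Answer: (0:0 1:4 2:3 3:3 4:3)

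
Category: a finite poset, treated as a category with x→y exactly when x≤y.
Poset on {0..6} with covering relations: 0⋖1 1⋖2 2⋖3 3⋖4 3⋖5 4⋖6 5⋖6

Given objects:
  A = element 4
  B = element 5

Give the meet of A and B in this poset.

Answer: A∧B = 3

Derivation:
Lower bounds of A=4 and B=5: {0,1,2,3}
  0 ⊑ 3
  1 ⊑ 3
  2 ⊑ 3
  3 ⊑ 3
glb = 3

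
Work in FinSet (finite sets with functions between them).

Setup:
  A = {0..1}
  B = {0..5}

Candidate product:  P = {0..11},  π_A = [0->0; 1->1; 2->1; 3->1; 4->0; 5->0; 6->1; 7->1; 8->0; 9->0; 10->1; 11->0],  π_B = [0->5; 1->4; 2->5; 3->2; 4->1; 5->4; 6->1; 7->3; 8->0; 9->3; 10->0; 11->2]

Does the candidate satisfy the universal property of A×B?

Answer: VALID PRODUCT

Trace:
|A|·|B| = 2·6 = 12;  |P| = 12
Check the pairing map k ↦ (π_A(k), π_B(k)):
  0 -> (0,5)
  1 -> (1,4)
  2 -> (1,5)
  3 -> (1,2)
  4 -> (0,1)
  5 -> (0,4)
  6 -> (1,1)
  7 -> (1,3)
  8 -> (0,0)
  9 -> (0,3)
  10 -> (1,0)
  11 -> (0,2)
distinct pairs in image: 12 / 12 needed
  → bijection onto A×B; projections well-typed.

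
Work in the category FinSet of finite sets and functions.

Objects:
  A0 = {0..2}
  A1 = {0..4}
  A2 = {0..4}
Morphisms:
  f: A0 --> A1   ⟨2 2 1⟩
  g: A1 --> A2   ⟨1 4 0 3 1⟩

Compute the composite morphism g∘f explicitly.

  0 f-->2 g-->0
  1 f-->2 g-->0
  2 f-->1 g-->4
composite: ⟨0 0 4⟩

Answer: ⟨0 0 4⟩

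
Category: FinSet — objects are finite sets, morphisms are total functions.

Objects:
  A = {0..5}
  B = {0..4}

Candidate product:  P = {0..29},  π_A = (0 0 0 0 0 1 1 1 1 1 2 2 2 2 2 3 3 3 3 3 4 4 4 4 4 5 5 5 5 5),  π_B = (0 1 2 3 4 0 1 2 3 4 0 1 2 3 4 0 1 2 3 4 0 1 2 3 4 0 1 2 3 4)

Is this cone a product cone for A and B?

Answer: VALID PRODUCT

Trace:
|A|·|B| = 6·5 = 30;  |P| = 30
Check the pairing map k ↦ (π_A(k), π_B(k)):
  0 -> (0,0)
  1 -> (0,1)
  2 -> (0,2)
  3 -> (0,3)
  4 -> (0,4)
  5 -> (1,0)
  6 -> (1,1)
  7 -> (1,2)
  8 -> (1,3)
  9 -> (1,4)
  10 -> (2,0)
  11 -> (2,1)
  12 -> (2,2)
  13 -> (2,3)
  14 -> (2,4)
  15 -> (3,0)
  16 -> (3,1)
  17 -> (3,2)
  18 -> (3,3)
  19 -> (3,4)
  20 -> (4,0)
  21 -> (4,1)
  22 -> (4,2)
  23 -> (4,3)
  24 -> (4,4)
  25 -> (5,0)
  26 -> (5,1)
  27 -> (5,2)
  28 -> (5,3)
  29 -> (5,4)
distinct pairs in image: 30 / 30 needed
  → bijection onto A×B; projections well-typed.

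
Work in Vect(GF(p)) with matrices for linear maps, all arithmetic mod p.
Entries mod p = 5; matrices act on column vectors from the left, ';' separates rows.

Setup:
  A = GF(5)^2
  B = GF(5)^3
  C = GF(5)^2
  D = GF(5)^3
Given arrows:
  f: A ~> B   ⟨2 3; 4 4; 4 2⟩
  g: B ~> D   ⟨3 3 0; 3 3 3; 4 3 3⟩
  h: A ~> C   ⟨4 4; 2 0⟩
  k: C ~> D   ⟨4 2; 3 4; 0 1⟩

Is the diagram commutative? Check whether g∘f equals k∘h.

Answer: DOES NOT COMMUTE

Derivation:
Along f;g (path 1):
  e0=(1,0) f~>(2,4,4) g~>(3,0,2)
  e1=(0,1) f~>(3,4,2) g~>(1,2,0)
  composite₁ = ⟨3 1; 0 2; 2 0⟩
Along h;k (path 2):
  e0=(1,0) h~>(4,2) k~>(0,0,2)
  e1=(0,1) h~>(4,0) k~>(1,2,0)
  composite₂ = ⟨0 1; 0 2; 2 0⟩
Equal? differ; not commutative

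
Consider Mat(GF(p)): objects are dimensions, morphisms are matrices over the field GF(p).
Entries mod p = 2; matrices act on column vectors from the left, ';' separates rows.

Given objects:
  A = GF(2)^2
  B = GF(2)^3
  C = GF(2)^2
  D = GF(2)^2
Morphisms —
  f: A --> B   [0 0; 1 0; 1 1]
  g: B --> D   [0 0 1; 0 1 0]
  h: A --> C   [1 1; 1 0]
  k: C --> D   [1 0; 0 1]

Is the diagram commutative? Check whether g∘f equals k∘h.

Along f;g (path 1):
  e0=⟨1,0⟩ f-->⟨0,1,1⟩ g-->⟨1,1⟩
  e1=⟨0,1⟩ f-->⟨0,0,1⟩ g-->⟨1,0⟩
  ⟦path⟧₁ = [1 1; 1 0]
Along h;k (path 2):
  e0=⟨1,0⟩ h-->⟨1,1⟩ k-->⟨1,1⟩
  e1=⟨0,1⟩ h-->⟨1,0⟩ k-->⟨1,0⟩
  ⟦path⟧₂ = [1 1; 1 0]
Equal? YES — commutes

Answer: COMMUTES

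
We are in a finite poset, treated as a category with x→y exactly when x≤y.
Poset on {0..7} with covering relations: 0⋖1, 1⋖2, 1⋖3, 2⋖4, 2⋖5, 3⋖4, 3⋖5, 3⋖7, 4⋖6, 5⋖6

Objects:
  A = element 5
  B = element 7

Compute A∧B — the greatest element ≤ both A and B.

Answer: A∧B = 3

Trace:
{x : x≤A ∧ x≤B} = {0,1,3}  (A=5, B=7)
  0 ≤ 3
  1 ≤ 3
  3 ≤ 3
glb = 3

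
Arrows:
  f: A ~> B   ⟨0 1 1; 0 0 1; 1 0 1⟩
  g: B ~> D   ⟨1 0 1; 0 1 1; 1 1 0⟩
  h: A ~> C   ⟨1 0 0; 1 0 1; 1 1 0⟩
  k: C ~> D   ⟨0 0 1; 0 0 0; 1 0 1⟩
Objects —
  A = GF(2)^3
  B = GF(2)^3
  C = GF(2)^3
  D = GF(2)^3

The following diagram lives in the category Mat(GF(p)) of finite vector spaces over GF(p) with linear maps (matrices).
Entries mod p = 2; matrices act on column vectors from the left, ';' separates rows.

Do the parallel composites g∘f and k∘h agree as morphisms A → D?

Answer: DOES NOT COMMUTE

Derivation:
Path 1 = f;g:
  e0=[1,0,0] f~>[0,0,1] g~>[1,1,0]
  e1=[0,1,0] f~>[1,0,0] g~>[1,0,1]
  e2=[0,0,1] f~>[1,1,1] g~>[0,0,0]
  composite₁ = ⟨1 1 0; 1 0 0; 0 1 0⟩
Path 2 = h;k:
  e0=[1,0,0] h~>[1,1,1] k~>[1,0,0]
  e1=[0,1,0] h~>[0,0,1] k~>[1,0,1]
  e2=[0,0,1] h~>[0,1,0] k~>[0,0,0]
  composite₂ = ⟨1 1 0; 0 0 0; 0 1 0⟩
Equal? distinct morphisms ✗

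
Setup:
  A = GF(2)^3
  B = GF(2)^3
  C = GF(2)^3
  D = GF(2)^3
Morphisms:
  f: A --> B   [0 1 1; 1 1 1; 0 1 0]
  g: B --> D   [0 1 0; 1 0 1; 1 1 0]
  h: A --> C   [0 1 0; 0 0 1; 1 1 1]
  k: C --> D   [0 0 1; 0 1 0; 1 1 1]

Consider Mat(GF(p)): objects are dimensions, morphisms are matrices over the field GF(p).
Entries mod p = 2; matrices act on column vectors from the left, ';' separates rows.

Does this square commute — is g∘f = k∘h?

Answer: COMMUTES

Derivation:
Along f;g (path 1):
  e0=(1,0,0) f-->(0,1,0) g-->(1,0,1)
  e1=(0,1,0) f-->(1,1,1) g-->(1,0,0)
  e2=(0,0,1) f-->(1,1,0) g-->(1,1,0)
  result₁ = [1 1 1; 0 0 1; 1 0 0]
Along h;k (path 2):
  e0=(1,0,0) h-->(0,0,1) k-->(1,0,1)
  e1=(0,1,0) h-->(1,0,1) k-->(1,0,0)
  e2=(0,0,1) h-->(0,1,1) k-->(1,1,0)
  result₂ = [1 1 1; 0 0 1; 1 0 0]
Equal? equal; square commutes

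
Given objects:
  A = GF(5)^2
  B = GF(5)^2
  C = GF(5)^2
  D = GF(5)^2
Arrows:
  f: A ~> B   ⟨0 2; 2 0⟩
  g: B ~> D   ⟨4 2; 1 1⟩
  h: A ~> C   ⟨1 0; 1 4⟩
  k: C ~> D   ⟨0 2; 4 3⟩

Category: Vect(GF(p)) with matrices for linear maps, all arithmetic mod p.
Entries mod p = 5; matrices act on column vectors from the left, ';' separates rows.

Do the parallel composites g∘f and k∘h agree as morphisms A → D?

Answer: DOES NOT COMMUTE

Trace:
Along f;g (path 1):
  e0=⟨1,0⟩ f~>⟨0,2⟩ g~>⟨4,2⟩
  e1=⟨0,1⟩ f~>⟨2,0⟩ g~>⟨3,2⟩
  ⟦path⟧₁ = ⟨4 3; 2 2⟩
Along h;k (path 2):
  e0=⟨1,0⟩ h~>⟨1,1⟩ k~>⟨2,2⟩
  e1=⟨0,1⟩ h~>⟨0,4⟩ k~>⟨3,2⟩
  ⟦path⟧₂ = ⟨2 3; 2 2⟩
Equal? distinct morphisms ✗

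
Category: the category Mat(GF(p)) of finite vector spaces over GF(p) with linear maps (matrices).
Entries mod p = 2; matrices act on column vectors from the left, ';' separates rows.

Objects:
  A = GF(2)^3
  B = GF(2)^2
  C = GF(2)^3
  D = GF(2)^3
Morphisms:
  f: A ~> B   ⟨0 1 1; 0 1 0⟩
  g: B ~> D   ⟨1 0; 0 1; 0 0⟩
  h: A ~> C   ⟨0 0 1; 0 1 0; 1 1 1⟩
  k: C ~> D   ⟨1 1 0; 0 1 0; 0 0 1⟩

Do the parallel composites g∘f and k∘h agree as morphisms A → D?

Answer: DOES NOT COMMUTE

Trace:
Path 1 = f;g:
  e0=(1,0,0) f~>(0,0) g~>(0,0,0)
  e1=(0,1,0) f~>(1,1) g~>(1,1,0)
  e2=(0,0,1) f~>(1,0) g~>(1,0,0)
  result₁ = ⟨0 1 1; 0 1 0; 0 0 0⟩
Path 2 = h;k:
  e0=(1,0,0) h~>(0,0,1) k~>(0,0,1)
  e1=(0,1,0) h~>(0,1,1) k~>(1,1,1)
  e2=(0,0,1) h~>(1,0,1) k~>(1,0,1)
  result₂ = ⟨0 1 1; 0 1 0; 1 1 1⟩
Equal? distinct morphisms ✗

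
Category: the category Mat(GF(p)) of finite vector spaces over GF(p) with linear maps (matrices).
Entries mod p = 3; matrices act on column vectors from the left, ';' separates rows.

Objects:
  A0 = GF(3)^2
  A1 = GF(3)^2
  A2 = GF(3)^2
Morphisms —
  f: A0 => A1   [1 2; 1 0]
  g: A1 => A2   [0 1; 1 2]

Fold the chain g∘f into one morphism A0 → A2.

  e0=(1,0) f=>(1,1) g=>(1,0)
  e1=(0,1) f=>(2,0) g=>(0,2)
composite: [1 0; 0 2]

Answer: [1 0; 0 2]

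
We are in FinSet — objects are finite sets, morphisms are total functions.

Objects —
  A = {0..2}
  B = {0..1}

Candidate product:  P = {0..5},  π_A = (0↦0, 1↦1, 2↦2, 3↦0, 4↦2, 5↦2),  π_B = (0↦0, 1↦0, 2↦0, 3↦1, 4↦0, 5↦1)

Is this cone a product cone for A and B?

|A|·|B| = 3·2 = 6;  |P| = 6
Check the pairing map k ↦ (π_A(k), π_B(k)):
  0 ↦ (0,0)
  1 ↦ (1,0)
  2 ↦ (2,0)
  3 ↦ (0,1)
  4 ↦ (2,0)  ✗ repeats pair of k=2
  5 ↦ (2,1)
distinct pairs in image: 5 / 6 needed
  → (2,0) hit at k=2 and k=4

Answer: NOT A VALID PRODUCT — duplicate pair at indices 2,4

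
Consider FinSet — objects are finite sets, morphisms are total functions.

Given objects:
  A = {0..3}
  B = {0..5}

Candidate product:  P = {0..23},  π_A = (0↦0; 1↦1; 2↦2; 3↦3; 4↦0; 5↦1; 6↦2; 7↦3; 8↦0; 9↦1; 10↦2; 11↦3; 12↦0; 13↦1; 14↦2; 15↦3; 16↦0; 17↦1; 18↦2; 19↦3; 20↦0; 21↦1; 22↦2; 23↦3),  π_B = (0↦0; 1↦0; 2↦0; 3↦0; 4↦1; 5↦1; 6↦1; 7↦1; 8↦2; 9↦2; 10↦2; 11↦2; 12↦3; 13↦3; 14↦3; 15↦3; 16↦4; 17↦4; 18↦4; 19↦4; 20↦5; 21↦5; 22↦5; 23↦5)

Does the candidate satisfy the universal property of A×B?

Answer: VALID PRODUCT

Trace:
|A|·|B| = 4·6 = 24;  |P| = 24
Check the pairing map k ↦ (π_A(k), π_B(k)):
  0 ↦ (0,0)
  1 ↦ (1,0)
  2 ↦ (2,0)
  3 ↦ (3,0)
  4 ↦ (0,1)
  5 ↦ (1,1)
  6 ↦ (2,1)
  7 ↦ (3,1)
  8 ↦ (0,2)
  9 ↦ (1,2)
  10 ↦ (2,2)
  11 ↦ (3,2)
  12 ↦ (0,3)
  13 ↦ (1,3)
  14 ↦ (2,3)
  15 ↦ (3,3)
  16 ↦ (0,4)
  17 ↦ (1,4)
  18 ↦ (2,4)
  19 ↦ (3,4)
  20 ↦ (0,5)
  21 ↦ (1,5)
  22 ↦ (2,5)
  23 ↦ (3,5)
distinct pairs in image: 24 / 24 needed
  → bijection onto A×B; projections well-typed.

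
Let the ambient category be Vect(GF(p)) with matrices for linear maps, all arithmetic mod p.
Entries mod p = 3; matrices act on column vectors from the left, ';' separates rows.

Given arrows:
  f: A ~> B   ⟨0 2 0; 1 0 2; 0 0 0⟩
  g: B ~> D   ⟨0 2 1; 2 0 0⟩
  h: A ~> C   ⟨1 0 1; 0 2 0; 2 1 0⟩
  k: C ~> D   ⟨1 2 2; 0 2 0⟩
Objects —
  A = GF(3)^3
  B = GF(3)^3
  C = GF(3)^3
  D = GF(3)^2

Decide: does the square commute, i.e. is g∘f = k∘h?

Answer: COMMUTES

Derivation:
Path 1 = f;g:
  e0=⟨1,0,0⟩ f~>⟨0,1,0⟩ g~>⟨2,0⟩
  e1=⟨0,1,0⟩ f~>⟨2,0,0⟩ g~>⟨0,1⟩
  e2=⟨0,0,1⟩ f~>⟨0,2,0⟩ g~>⟨1,0⟩
  ⟦path⟧₁ = ⟨2 0 1; 0 1 0⟩
Path 2 = h;k:
  e0=⟨1,0,0⟩ h~>⟨1,0,2⟩ k~>⟨2,0⟩
  e1=⟨0,1,0⟩ h~>⟨0,2,1⟩ k~>⟨0,1⟩
  e2=⟨0,0,1⟩ h~>⟨1,0,0⟩ k~>⟨1,0⟩
  ⟦path⟧₂ = ⟨2 0 1; 0 1 0⟩
Equal? equal; square commutes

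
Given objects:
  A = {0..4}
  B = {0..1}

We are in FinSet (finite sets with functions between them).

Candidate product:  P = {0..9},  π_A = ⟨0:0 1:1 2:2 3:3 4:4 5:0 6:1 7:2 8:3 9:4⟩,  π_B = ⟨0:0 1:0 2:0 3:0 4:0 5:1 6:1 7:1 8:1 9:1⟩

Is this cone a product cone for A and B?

Answer: VALID PRODUCT

Work:
|A|·|B| = 5·2 = 10;  |P| = 10
Check the pairing map k ↦ (π_A(k), π_B(k)):
  0 : (0,0)
  1 : (1,0)
  2 : (2,0)
  3 : (3,0)
  4 : (4,0)
  5 : (0,1)
  6 : (1,1)
  7 : (2,1)
  8 : (3,1)
  9 : (4,1)
distinct pairs in image: 10 / 10 needed
  → bijection onto A×B; projections well-typed.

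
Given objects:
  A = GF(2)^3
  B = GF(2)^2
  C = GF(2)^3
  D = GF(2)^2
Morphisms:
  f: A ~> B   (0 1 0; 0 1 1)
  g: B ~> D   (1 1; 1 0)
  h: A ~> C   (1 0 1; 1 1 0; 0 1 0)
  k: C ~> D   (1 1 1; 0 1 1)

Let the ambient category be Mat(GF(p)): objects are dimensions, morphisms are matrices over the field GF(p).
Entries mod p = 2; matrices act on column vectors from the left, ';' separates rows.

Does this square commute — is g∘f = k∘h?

Answer: DOES NOT COMMUTE

Work:
1) trace f;g:
  e0=⟨1,0,0⟩ f~>⟨0,0⟩ g~>⟨0,0⟩
  e1=⟨0,1,0⟩ f~>⟨1,1⟩ g~>⟨0,1⟩
  e2=⟨0,0,1⟩ f~>⟨0,1⟩ g~>⟨1,0⟩
  result₁ = (0 0 1; 0 1 0)
2) trace h;k:
  e0=⟨1,0,0⟩ h~>⟨1,1,0⟩ k~>⟨0,1⟩
  e1=⟨0,1,0⟩ h~>⟨0,1,1⟩ k~>⟨0,0⟩
  e2=⟨0,0,1⟩ h~>⟨1,0,0⟩ k~>⟨1,0⟩
  result₂ = (0 0 1; 1 0 0)
Equal? distinct morphisms ✗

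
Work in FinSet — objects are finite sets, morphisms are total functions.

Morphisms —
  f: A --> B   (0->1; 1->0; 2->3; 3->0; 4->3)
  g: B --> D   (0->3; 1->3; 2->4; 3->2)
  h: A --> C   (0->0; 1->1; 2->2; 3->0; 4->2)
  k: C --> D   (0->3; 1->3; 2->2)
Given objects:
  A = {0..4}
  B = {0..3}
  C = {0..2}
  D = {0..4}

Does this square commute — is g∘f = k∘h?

Answer: COMMUTES

Work:
1) trace f;g:
  0 f-->1 g-->3
  1 f-->0 g-->3
  2 f-->3 g-->2
  3 f-->0 g-->3
  4 f-->3 g-->2
  result₁ = (0->3; 1->3; 2->2; 3->3; 4->2)
2) trace h;k:
  0 h-->0 k-->3
  1 h-->1 k-->3
  2 h-->2 k-->2
  3 h-->0 k-->3
  4 h-->2 k-->2
  result₂ = (0->3; 1->3; 2->2; 3->3; 4->2)
Equal? equal; square commutes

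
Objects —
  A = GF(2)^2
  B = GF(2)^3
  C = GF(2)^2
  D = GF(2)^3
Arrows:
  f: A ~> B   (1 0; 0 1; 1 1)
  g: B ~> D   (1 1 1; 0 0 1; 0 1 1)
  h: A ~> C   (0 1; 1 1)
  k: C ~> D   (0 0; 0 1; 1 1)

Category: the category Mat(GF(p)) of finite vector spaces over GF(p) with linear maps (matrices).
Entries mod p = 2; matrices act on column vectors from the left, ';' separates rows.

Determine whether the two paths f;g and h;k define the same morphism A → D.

Answer: COMMUTES

Trace:
1) trace f;g:
  e0=(1,0) f~>(1,0,1) g~>(0,1,1)
  e1=(0,1) f~>(0,1,1) g~>(0,1,0)
  result₁ = (0 0; 1 1; 1 0)
2) trace h;k:
  e0=(1,0) h~>(0,1) k~>(0,1,1)
  e1=(0,1) h~>(1,1) k~>(0,1,0)
  result₂ = (0 0; 1 1; 1 0)
Equal? YES — commutes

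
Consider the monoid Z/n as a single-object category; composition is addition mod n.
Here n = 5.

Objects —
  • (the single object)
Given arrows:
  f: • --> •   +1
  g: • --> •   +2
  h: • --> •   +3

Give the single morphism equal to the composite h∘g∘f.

Answer: +1

Trace:
  0 +1≡1 +2≡3 +3≡1  (mod 5)
result: +1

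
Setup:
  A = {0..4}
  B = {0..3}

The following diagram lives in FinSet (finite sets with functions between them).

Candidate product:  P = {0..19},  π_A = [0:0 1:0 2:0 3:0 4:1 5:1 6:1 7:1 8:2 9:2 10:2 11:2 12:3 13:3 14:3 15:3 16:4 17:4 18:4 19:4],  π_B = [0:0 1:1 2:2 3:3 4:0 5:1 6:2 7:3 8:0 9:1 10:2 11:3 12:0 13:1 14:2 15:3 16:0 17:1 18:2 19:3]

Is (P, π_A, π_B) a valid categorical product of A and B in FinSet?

Answer: VALID PRODUCT

Derivation:
|A|·|B| = 5·4 = 20;  |P| = 20
Check the pairing map k ↦ (π_A(k), π_B(k)):
  0 : (0,0)
  1 : (0,1)
  2 : (0,2)
  3 : (0,3)
  4 : (1,0)
  5 : (1,1)
  6 : (1,2)
  7 : (1,3)
  8 : (2,0)
  9 : (2,1)
  10 : (2,2)
  11 : (2,3)
  12 : (3,0)
  13 : (3,1)
  14 : (3,2)
  15 : (3,3)
  16 : (4,0)
  17 : (4,1)
  18 : (4,2)
  19 : (4,3)
distinct pairs in image: 20 / 20 needed
  → bijection onto A×B; projections well-typed.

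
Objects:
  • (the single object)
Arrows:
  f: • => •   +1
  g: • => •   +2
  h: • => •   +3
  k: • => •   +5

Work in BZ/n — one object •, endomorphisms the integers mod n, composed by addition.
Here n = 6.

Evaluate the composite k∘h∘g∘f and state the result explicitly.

Answer: +5

Work:
  0 +1≡1 +2≡3 +3≡0 +5≡5  (mod 6)
result: +5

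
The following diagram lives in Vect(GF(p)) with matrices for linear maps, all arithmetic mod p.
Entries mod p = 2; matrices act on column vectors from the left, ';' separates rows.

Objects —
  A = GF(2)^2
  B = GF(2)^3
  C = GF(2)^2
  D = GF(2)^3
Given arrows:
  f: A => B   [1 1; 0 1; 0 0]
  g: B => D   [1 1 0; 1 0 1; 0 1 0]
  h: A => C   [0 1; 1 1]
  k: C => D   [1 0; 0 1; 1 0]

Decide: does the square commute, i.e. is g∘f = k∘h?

Along f;g (path 1):
  e0=(1,0) f=>(1,0,0) g=>(1,1,0)
  e1=(0,1) f=>(1,1,0) g=>(0,1,1)
  ⟦path⟧₁ = [1 0; 1 1; 0 1]
Along h;k (path 2):
  e0=(1,0) h=>(0,1) k=>(0,1,0)
  e1=(0,1) h=>(1,1) k=>(1,1,1)
  ⟦path⟧₂ = [0 1; 1 1; 0 1]
Equal? NO — does not commute

Answer: DOES NOT COMMUTE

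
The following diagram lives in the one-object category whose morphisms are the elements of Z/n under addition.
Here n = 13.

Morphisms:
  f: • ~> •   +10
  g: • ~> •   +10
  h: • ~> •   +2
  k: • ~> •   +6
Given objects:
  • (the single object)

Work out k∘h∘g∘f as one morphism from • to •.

Answer: +2

Work:
  0 +10≡10 +10≡7 +2≡9 +6≡2  (mod 13)
⟦path⟧: +2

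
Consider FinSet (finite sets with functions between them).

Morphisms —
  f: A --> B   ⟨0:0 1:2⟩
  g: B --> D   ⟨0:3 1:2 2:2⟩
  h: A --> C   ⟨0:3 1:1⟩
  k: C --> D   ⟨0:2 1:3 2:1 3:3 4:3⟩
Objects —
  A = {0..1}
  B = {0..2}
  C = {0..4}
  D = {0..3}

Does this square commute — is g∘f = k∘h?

Answer: DOES NOT COMMUTE

Derivation:
Path 1 = f;g:
  0 f-->0 g-->3
  1 f-->2 g-->2
  ⟦path⟧₁ = ⟨0:3 1:2⟩
Path 2 = h;k:
  0 h-->3 k-->3
  1 h-->1 k-->3
  ⟦path⟧₂ = ⟨0:3 1:3⟩
Equal? distinct morphisms ✗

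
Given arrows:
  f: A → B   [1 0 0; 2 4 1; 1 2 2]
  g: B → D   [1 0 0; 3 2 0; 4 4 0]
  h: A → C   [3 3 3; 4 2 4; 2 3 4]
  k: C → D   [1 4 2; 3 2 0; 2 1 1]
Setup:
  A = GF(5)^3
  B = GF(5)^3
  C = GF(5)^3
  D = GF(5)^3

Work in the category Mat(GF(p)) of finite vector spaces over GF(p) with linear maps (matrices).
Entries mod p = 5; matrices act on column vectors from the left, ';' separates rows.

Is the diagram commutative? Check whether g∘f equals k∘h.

Along f;g (path 1):
  e0=[1,0,0] f→[1,2,1] g→[1,2,2]
  e1=[0,1,0] f→[0,4,2] g→[0,3,1]
  e2=[0,0,1] f→[0,1,2] g→[0,2,4]
  result₁ = [1 0 0; 2 3 2; 2 1 4]
Along h;k (path 2):
  e0=[1,0,0] h→[3,4,2] k→[3,2,2]
  e1=[0,1,0] h→[3,2,3] k→[2,3,1]
  e2=[0,0,1] h→[3,4,4] k→[2,2,4]
  result₂ = [3 2 2; 2 3 2; 2 1 4]
Equal? distinct morphisms ✗

Answer: DOES NOT COMMUTE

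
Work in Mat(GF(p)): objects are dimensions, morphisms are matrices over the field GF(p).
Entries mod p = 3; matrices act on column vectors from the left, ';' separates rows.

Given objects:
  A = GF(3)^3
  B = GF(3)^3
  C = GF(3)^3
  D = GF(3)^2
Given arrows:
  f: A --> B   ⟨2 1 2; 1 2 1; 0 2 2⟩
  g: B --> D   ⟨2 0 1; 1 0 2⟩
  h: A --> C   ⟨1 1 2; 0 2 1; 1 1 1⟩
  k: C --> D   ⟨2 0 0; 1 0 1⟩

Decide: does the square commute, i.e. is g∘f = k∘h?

Path 1 = f;g:
  e0=(1,0,0) f-->(2,1,0) g-->(1,2)
  e1=(0,1,0) f-->(1,2,2) g-->(1,2)
  e2=(0,0,1) f-->(2,1,2) g-->(0,0)
  result₁ = ⟨1 1 0; 2 2 0⟩
Path 2 = h;k:
  e0=(1,0,0) h-->(1,0,1) k-->(2,2)
  e1=(0,1,0) h-->(1,2,1) k-->(2,2)
  e2=(0,0,1) h-->(2,1,1) k-->(1,0)
  result₂ = ⟨2 2 1; 2 2 0⟩
Equal? distinct morphisms ✗

Answer: DOES NOT COMMUTE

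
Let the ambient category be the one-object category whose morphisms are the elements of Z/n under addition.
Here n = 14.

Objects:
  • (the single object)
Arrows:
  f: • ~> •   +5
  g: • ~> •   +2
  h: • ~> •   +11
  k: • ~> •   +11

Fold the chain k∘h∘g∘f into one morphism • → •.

Answer: +1

Work:
  0 +5≡5 +2≡7 +11≡4 +11≡1  (mod 14)
composite: +1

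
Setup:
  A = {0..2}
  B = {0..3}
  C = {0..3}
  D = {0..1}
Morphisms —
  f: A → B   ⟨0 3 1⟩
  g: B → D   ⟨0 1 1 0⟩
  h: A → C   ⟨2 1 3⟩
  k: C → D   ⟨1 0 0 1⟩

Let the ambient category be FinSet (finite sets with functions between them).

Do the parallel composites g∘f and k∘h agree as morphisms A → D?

Answer: COMMUTES

Trace:
Along f;g (path 1):
  0 f→0 g→0
  1 f→3 g→0
  2 f→1 g→1
  composite₁ = ⟨0 0 1⟩
Along h;k (path 2):
  0 h→2 k→0
  1 h→1 k→0
  2 h→3 k→1
  composite₂ = ⟨0 0 1⟩
Equal? same morphism ✓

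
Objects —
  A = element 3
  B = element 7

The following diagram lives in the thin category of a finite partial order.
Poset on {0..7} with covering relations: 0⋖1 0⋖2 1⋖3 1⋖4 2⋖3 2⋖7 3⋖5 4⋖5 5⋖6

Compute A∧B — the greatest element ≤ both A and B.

Answer: A∧B = 2

Trace:
Common predecessors of 3,7: {0,2}
  0 ⊑ 2
  2 ⊑ 2
glb = 2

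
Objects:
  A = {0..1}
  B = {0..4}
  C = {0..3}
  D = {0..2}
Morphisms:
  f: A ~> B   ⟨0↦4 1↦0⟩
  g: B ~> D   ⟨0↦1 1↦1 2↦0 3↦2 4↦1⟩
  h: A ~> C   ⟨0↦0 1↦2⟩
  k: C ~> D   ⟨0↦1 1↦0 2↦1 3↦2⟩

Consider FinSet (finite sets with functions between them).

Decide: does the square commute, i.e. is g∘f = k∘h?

Path 1 = f;g:
  0 f~>4 g~>1
  1 f~>0 g~>1
  result₁ = ⟨0↦1 1↦1⟩
Path 2 = h;k:
  0 h~>0 k~>1
  1 h~>2 k~>1
  result₂ = ⟨0↦1 1↦1⟩
Equal? YES — commutes

Answer: COMMUTES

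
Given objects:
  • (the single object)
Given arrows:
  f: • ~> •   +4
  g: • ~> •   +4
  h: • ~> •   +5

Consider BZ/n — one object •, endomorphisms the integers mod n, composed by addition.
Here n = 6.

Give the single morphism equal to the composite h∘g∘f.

  0 +4≡4 +4≡2 +5≡1  (mod 6)
⟦path⟧: +1

Answer: +1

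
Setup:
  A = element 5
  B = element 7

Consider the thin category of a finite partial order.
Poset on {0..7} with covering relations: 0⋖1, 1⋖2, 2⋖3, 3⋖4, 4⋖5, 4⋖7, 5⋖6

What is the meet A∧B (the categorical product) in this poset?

{x : x<=A ∧ x<=B} = {0,1,2,3,4}  (A=5, B=7)
  0 <= 4
  1 <= 4
  2 <= 4
  3 <= 4
  4 <= 4
glb = 4

Answer: A∧B = 4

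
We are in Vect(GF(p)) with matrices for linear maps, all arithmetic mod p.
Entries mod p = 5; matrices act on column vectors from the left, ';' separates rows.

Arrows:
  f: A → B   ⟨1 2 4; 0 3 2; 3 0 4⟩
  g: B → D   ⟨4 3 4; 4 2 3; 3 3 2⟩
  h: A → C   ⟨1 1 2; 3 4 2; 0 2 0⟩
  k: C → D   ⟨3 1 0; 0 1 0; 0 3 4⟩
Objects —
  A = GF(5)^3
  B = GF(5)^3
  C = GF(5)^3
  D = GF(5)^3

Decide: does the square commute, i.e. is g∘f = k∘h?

Answer: COMMUTES

Derivation:
Path 1 = f;g:
  e0=(1,0,0) f→(1,0,3) g→(1,3,4)
  e1=(0,1,0) f→(2,3,0) g→(2,4,0)
  e2=(0,0,1) f→(4,2,4) g→(3,2,1)
  result₁ = ⟨1 2 3; 3 4 2; 4 0 1⟩
Path 2 = h;k:
  e0=(1,0,0) h→(1,3,0) k→(1,3,4)
  e1=(0,1,0) h→(1,4,2) k→(2,4,0)
  e2=(0,0,1) h→(2,2,0) k→(3,2,1)
  result₂ = ⟨1 2 3; 3 4 2; 4 0 1⟩
Equal? equal; square commutes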